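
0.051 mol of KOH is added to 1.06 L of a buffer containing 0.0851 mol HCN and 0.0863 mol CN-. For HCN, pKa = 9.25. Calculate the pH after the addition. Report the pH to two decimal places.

After neutralization: n(HCN) = 0.0341 mol, n(CN-) = 0.137 mol.
pH = pKa + log(n_CN-/n_HCN) = 9.25 + log(0.137/0.0341) = 9.25 + (+0.604)

pH = 9.85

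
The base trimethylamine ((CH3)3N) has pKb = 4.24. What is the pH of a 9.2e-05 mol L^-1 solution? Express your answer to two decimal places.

pH = 9.69

(CH3)3N + H2O ⇌ (CH3)3NH+ + OH-
Kb = 10^(−4.24) = 5.75 × 10^-5
From the ICE table, Kb = x²/(9.2e-05 − x) = 5.75 × 10^-5.
Here C₀/Kb ≈ 1.6, so the small-x approximation fails. Use the quadratic:
x = (−Kb + √(Kb² + 4·Kb·C₀))/2 = 4.95 × 10^-5 M
pOH = −log(4.95 × 10^-5) = 4.31; pH = 14.00 − 4.31 = 9.69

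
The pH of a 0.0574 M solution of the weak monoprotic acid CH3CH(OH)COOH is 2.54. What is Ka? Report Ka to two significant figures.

[H+] = 10^(-2.54) = 2.88 × 10^-3 M
At equilibrium [HA] = 0.0574 − 2.88 × 10^-3 = 5.45 × 10^-2 M
Ka = [H+][A-]/[HA] = (2.88 × 10^-3)² / 5.45 × 10^-2 = 1.5 × 10^-4

Ka = 1.5 × 10^-4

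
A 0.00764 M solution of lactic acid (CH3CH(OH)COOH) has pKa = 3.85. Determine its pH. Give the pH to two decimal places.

pH = 3.01

CH3CH(OH)COOH ⇌ CH3CH(OH)COO- + H+
Ka = 10^(−3.85) = 1.41 × 10^-4
Ka = [H+]²/(0.00764 − [H+]) = 1.41 × 10^-4
Here C₀/Ka ≈ 54.2, so the small-[H+] approximation fails. Use the quadratic:
[H+] = (−Ka + √(Ka² + 4·Ka·C₀))/2 = 9.70 × 10^-4 M
pH = −log(9.70 × 10^-4) = 3.01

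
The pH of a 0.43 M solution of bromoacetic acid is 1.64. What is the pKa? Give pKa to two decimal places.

pKa = 2.89

[H+] = 10^(-1.64) = 2.29 × 10^-2 M
At equilibrium [HA] = 0.43 − 2.29 × 10^-2 = 4.07 × 10^-1 M
Ka = [H+][A-]/[HA] = (2.29 × 10^-2)² / 4.07 × 10^-1 = 1.29 × 10^-3
pKa = -log(1.29 × 10^-3) = 2.89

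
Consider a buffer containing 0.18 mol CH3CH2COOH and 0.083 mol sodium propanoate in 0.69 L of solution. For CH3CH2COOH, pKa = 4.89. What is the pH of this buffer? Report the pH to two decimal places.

pH = pKa + log([A⁻]/[HA]) = 4.89 + log(0.083/0.18)
pH = 4.89 + (-0.336) = 4.55

pH = 4.55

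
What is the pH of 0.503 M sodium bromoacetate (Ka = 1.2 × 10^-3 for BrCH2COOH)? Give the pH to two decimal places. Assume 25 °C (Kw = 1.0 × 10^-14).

pH = 8.31

BrCH2COO- is the conjugate base of the weak acid BrCH2COOH.
Kb = Kw/Ka = 1.0×10^-14 / 1.2 × 10^-3 = 8.33 × 10^-12
From the ICE table, Kb = x²/(0.503 − x) = 8.33 × 10^-12.
Since Kb ≪ C₀, x ≈ √(Kb·C₀) = 2.05 × 10^-6 M.
pOH = −log(2.05 × 10^-6) = 5.69; pH = 14.00 − 5.69 = 8.31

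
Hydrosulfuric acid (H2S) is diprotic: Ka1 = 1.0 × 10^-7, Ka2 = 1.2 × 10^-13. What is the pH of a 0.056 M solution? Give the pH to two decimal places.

pH = 4.13

Since Ka1 ≫ Ka2, the first ionization dominates [H+].
Ka1 = x²/(0.056 − x) = 1.0 × 10^-7
x ≈ √(1.0 × 10^-7 × 0.056) = 7.48 × 10^-5 M
pH = −log(7.48 × 10^-5) = 4.13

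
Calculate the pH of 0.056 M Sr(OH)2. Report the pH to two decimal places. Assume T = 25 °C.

Sr(OH)2 is a strong base (each formula unit releases 2 OH-); [OH-] = 0.112 M.
pOH = -log(0.112) = 0.95
pH = 14.00 - 0.95 = 13.05

pH = 13.05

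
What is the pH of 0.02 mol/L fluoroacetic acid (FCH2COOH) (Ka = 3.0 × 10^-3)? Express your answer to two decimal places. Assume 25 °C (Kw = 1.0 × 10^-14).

pH = 2.19

FCH2COOH ⇌ FCH2COO- + H+
Ka = x²/(0.02 − x) = 3.0 × 10^-3
x is not negligible relative to C₀; solve x² + 0.003·x − 6e-05 = 0.
x = (−Ka + √(Ka² + 4·Ka·C₀))/2 = 6.39 × 10^-3 M
pH = −log(6.39 × 10^-3) = 2.19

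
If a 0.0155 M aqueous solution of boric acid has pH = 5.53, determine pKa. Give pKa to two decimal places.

[H+] = 10^(-5.53) = 2.95 × 10^-6 M
At equilibrium [HA] = 0.0155 − 2.95 × 10^-6 = 1.55 × 10^-2 M
Ka = [H+][A-]/[HA] = (2.95 × 10^-6)² / 1.55 × 10^-2 = 5.61 × 10^-10
pKa = -log(5.61 × 10^-10) = 9.25

pKa = 9.25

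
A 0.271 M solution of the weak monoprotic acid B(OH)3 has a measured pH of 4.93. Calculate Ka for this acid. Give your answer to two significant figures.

[H+] = 10^(-4.93) = 1.17 × 10^-5 M
At equilibrium [HA] = 0.271 − 1.17 × 10^-5 = 2.71 × 10^-1 M
Ka = [H+][A-]/[HA] = (1.17 × 10^-5)² / 2.71 × 10^-1 = 5.1 × 10^-10

Ka = 5.1 × 10^-10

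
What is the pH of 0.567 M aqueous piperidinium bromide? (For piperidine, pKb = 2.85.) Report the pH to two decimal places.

C5H10NH2+ is the conjugate acid of the weak base C5H10NH.
Kb = 10^(−2.85) = 1.41 × 10^-3
Ka = Kw/Kb = 1.0×10^-14 / 1.41 × 10^-3 = 7.09 × 10^-12
From the ICE table, Ka = x²/(0.567 − x) = 7.09 × 10^-12.
Since Ka ≪ C₀, x ≈ √(Ka·C₀) = 2.01 × 10^-6 M.
(x/C₀ = 0.00035% < 5%, so the approximation holds.)
pH = −log(2.01 × 10^-6) = 5.70

pH = 5.70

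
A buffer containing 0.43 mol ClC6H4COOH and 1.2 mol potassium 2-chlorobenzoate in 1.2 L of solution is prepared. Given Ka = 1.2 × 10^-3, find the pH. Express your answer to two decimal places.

pH = 3.37

pKa = −log(1.2 × 10^-3) = 2.921
Henderson–Hasselbalch: pH = pKa + log([ClC6H4COO-]/[ClC6H4COOH]) = 2.921 + log(1.2/0.43)
pH = 2.921 + (+0.446) = 3.37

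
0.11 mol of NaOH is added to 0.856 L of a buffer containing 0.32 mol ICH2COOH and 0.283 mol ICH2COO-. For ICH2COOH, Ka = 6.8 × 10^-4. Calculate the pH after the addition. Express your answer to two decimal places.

OH- converts ICH2COOH to ICH2COO-: ICH2COOH → 0.21 mol, ICH2COO- → 0.393 mol.
pKa = −log(6.8 × 10^-4) = 3.167
pH = pKa + log([A⁻]/[HA]) = 3.167 + log(0.393/0.21) = 3.167 +0.272

pH = 3.44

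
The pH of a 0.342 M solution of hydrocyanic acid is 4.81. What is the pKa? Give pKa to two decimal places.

pKa = 9.15

[H+] = 10^(-4.81) = 1.55 × 10^-5 M
At equilibrium [HA] = 0.342 − 1.55 × 10^-5 = 3.42 × 10^-1 M
Ka = [H+][A-]/[HA] = (1.55 × 10^-5)² / 3.42 × 10^-1 = 7.02 × 10^-10
pKa = -log(7.02 × 10^-10) = 9.15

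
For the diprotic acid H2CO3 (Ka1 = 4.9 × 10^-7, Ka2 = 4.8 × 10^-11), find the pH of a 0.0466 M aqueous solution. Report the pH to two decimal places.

pH = 3.82

Ka1 ≫ Ka2, so treat the first dissociation as the only significant source of H+.
Ka1 = x²/(0.0466 − x) = 4.9 × 10^-7
x ≈ √(4.9 × 10^-7 × 0.0466) = 1.51 × 10^-4 M
pH = −log(1.51 × 10^-4) = 3.82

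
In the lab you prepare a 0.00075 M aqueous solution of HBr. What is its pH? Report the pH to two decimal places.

pH = 3.12

HBr is a strong acid and dissociates completely, so [H+] = 0.00075 M.
pH = -log(0.00075) = 3.12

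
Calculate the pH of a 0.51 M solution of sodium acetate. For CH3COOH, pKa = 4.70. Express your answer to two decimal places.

CH3COO- is the conjugate base of the weak acid CH3COOH.
Ka = 10^(−4.70) = 2.00 × 10^-5
Kb = Kw/Ka = 1.0×10^-14 / 2.00 × 10^-5 = 5.00 × 10^-10
From the ICE table, Kb = x²/(0.51 − x) = 5.00 × 10^-10.
Since Kb ≪ C₀, x ≈ √(Kb·C₀) = 1.60 × 10^-5 M.
pOH = 4.80, so pH = 14.00 − pOH = 9.20

pH = 9.20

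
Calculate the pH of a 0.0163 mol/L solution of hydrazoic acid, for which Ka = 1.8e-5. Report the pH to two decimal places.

HN3 ⇌ N3- + H+
Let x = [H+] at equilibrium. Ka = x²/(0.0163 − x).
Neglecting x in the denominator: x = √(1.8 × 10^-5 × 0.0163) = 5.42 × 10^-4 M
pH = −log(5.42 × 10^-4) = 3.27

pH = 3.27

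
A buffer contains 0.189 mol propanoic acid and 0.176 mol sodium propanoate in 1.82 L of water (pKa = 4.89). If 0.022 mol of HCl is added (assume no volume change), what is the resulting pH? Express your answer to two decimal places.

Added H+ converts CH3CH2COO- to CH3CH2COOH: CH3CH2COOH → 0.211 mol, CH3CH2COO- → 0.154 mol.
pH = pKa + log([A⁻]/[HA]) = 4.89 + log(0.154/0.211) = 4.89 -0.137

pH = 4.75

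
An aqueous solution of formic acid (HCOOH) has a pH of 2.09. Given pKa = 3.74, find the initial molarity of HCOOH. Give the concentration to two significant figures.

C₀ = 3.7 × 10^-1 M

[H+] = 10^(-2.09) = 8.13 × 10^-3 M = x
Ka = 10^(−3.74) = 1.82 × 10^-4
Ka = x²/(C₀ − x) ⇒ C₀ = x + x²/Ka
C₀ = 8.13 × 10^-3 + (8.13 × 10^-3)²/(1.82 × 10^-4) = 3.71 × 10^-1 M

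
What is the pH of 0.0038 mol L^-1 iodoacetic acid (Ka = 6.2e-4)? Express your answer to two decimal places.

ICH2COOH ⇌ ICH2COO- + H+
Ka = x²/(0.0038 − x) = 6.2 × 10^-4
Here C₀/Ka ≈ 6.13, so the small-x approximation fails. Use the quadratic:
x = (−Ka + √(Ka² + 4·Ka·C₀))/2 = 1.26 × 10^-3 M
pH = −log(1.26 × 10^-3) = 2.90

pH = 2.90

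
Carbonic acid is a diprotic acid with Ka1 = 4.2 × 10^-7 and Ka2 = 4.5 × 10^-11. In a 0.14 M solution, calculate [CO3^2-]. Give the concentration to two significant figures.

First ionization gives [H+] ≈ [HCO3-] = 2.42 × 10^-4 M.
Second step: Ka2 = [H+][CO3^2-]/[HCO3-] ≈ [CO3^2-] (since [H+] ≈ [HCO3-]).
So [CO3^2-] ≈ Ka2.

4.5 × 10^-11 M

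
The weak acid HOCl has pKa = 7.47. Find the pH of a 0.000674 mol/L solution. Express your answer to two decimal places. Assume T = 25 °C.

HOCl ⇌ OCl- + H+
Ka = 10^(−7.47) = 3.39 × 10^-8
From the ICE table, Ka = [H+]²/(0.000674 − [H+]) = 3.39 × 10^-8.
Assume [H+] ≪ 0.000674: [H+] ≈ √(3.39 × 10^-8 × 0.000674) = 4.78 × 10^-6 M
pH = −log[H+] = −log(4.78 × 10^-6) = 5.32

pH = 5.32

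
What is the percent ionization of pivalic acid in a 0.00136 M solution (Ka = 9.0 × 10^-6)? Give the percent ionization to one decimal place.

(CH3)3CCOOH ⇌ (CH3)3CCOO- + H+; let x = [H+] at equilibrium.
Solve x² + 9e-06x − 1.22e-08 = 0 → x = 1.06 × 10^-4 M
% ionization = x/C₀ × 100% = 1.06 × 10^-4/0.00136 × 100% = 7.8%

7.8%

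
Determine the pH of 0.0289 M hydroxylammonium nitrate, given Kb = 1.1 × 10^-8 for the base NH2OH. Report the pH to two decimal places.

NH3OH+ is the conjugate acid of the weak base NH2OH.
Ka = Kw/Kb = 1.0×10^-14 / 1.1 × 10^-8 = 9.09 × 10^-7
From the ICE table, Ka = [H+]²/(0.0289 − [H+]) = 9.09 × 10^-7.
Since Ka ≪ C₀, [H+] ≈ √(Ka·C₀) = 1.62 × 10^-4 M.
([H+]/C₀ = 0.56% < 5%, so the approximation holds.)
pH = −log[H+] = −log(1.62 × 10^-4) = 3.79

pH = 3.79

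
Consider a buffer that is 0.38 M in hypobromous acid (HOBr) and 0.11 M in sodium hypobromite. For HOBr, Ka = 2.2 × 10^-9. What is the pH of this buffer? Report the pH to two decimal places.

pKa = −log(2.2 × 10^-9) = 8.658
pH = pKa + log([A⁻]/[HA]) = 8.658 + log(0.11/0.38)
pH = 8.658 + (-0.538) = 8.12

pH = 8.12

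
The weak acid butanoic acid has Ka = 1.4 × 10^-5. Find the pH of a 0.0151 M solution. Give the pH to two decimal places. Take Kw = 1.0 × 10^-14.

CH3(CH2)2COOH ⇌ CH3(CH2)2COO- + H+
Ka = x²/(0.0151 − x) = 1.4 × 10^-5
Neglecting x in the denominator: x = √(1.4 × 10^-5 × 0.0151) = 4.60 × 10^-4 M
(x/C₀ = 3% < 5%, so the approximation holds.)
pH = −log(4.60 × 10^-4) = 3.34

pH = 3.34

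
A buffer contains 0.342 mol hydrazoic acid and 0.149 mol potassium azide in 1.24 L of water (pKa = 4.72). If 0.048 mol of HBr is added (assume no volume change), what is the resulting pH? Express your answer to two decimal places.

After neutralization: n(HN3) = 0.39 mol, n(N3-) = 0.101 mol.
Henderson–Hasselbalch with mole ratio 0.101/0.39: pH = 4.72 + (-0.587)

pH = 4.13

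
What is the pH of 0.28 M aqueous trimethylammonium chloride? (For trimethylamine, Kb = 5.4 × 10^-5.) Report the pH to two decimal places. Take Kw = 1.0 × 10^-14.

(CH3)3NH+ is the conjugate acid of the weak base (CH3)3N.
Ka = Kw/Kb = 1.0×10^-14 / 5.4 × 10^-5 = 1.85 × 10^-10
Ka = x²/(0.28 − x) = 1.85 × 10^-10
Neglecting x in the denominator: x = √(1.85 × 10^-10 × 0.28) = 7.20 × 10^-6 M
Check: 0.0026% ionized — well under 5%, approximation valid.
pH = −log[H+] = −log(7.20 × 10^-6) = 5.14

pH = 5.14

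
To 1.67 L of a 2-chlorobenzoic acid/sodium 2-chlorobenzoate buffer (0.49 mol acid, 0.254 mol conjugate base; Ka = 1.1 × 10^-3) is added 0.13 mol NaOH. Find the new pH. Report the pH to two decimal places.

After neutralization: n(ClC6H4COOH) = 0.36 mol, n(ClC6H4COO-) = 0.384 mol.
pKa = −log(1.1 × 10^-3) = 2.959
pH = pKa + log([A⁻]/[HA]) = 2.959 + log(0.384/0.36) = 2.959 +0.028

pH = 2.99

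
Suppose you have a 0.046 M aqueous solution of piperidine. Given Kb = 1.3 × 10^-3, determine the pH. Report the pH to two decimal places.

C5H10NH + H2O ⇌ C5H10NH2+ + OH-
Kb = x²/(0.046 − x) = 1.3 × 10^-3
Here C₀/Kb ≈ 35.4, so the small-x approximation fails. Use the quadratic:
x = (−Kb + √(Kb² + 4·Kb·C₀))/2 = 7.11 × 10^-3 M
pOH = 2.15, so pH = 14.00 − pOH = 11.85

pH = 11.85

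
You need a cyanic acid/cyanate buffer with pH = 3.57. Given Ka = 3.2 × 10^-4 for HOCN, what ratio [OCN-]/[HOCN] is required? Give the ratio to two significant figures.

ratio = 1.2

pKa = -log(3.2 × 10^-4) = 3.495
pH = pKa + log(r) ⇒ log(r) = 3.57 − 3.495 = +0.075
r = [OCN-]/[HOCN] = 10^(+0.075) = 1.19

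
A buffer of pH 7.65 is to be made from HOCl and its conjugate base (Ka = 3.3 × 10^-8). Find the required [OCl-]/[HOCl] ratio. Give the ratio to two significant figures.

pKa = -log(3.3 × 10^-8) = 7.481
pH = pKa + log(r) ⇒ log(r) = 7.65 − 7.481 = +0.169
r = [OCl-]/[HOCl] = 10^(+0.169) = 1.48

ratio = 1.5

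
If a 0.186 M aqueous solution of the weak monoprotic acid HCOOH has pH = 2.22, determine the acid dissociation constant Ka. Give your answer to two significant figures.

[H+] = 10^(-2.22) = 6.03 × 10^-3 M
At equilibrium [HA] = 0.186 − 6.03 × 10^-3 = 1.80 × 10^-1 M
Ka = [H+][A-]/[HA] = (6.03 × 10^-3)² / 1.80 × 10^-1 = 2.0 × 10^-4

Ka = 2.0 × 10^-4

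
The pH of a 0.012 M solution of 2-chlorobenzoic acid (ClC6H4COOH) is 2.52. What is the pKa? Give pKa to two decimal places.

[H+] = 10^(-2.52) = 3.02 × 10^-3 M
At equilibrium [HA] = 0.012 − 3.02 × 10^-3 = 8.98 × 10^-3 M
Ka = [H+][A-]/[HA] = (3.02 × 10^-3)² / 8.98 × 10^-3 = 1.02 × 10^-3
pKa = -log(1.02 × 10^-3) = 2.99

pKa = 2.99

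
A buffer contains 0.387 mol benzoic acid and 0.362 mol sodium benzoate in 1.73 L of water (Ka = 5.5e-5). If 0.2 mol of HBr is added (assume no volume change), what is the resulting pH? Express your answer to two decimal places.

pH = 3.70

Added H+ converts C6H5COO- to C6H5COOH: C6H5COOH → 0.587 mol, C6H5COO- → 0.162 mol.
pKa = −log(5.5 × 10^-5) = 4.260
pH = pKa + log([A⁻]/[HA]) = 4.260 + log(0.162/0.587) = 4.260 -0.559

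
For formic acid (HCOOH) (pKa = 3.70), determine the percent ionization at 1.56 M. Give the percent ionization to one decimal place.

HCOOH ⇌ HCOO- + H+; let x = [H+] at equilibrium.
Ka = 10^(−3.70) = 2.00 × 10^-4
x ≈ √(Ka·C₀) = √(2.00 × 10^-4 × 1.56) = 1.77 × 10^-2 M
% ionization = x/C₀ × 100% = 1.77 × 10^-2/1.56 × 100% = 1.1%

1.1%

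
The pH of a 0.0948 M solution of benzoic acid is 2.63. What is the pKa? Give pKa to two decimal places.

[H+] = 10^(-2.63) = 2.34 × 10^-3 M
At equilibrium [HA] = 0.0948 − 2.34 × 10^-3 = 9.25 × 10^-2 M
Ka = [H+][A-]/[HA] = (2.34 × 10^-3)² / 9.25 × 10^-2 = 5.92 × 10^-5
pKa = -log(5.92 × 10^-5) = 4.23

pKa = 4.23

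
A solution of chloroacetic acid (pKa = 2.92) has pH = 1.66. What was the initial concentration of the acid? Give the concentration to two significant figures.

C₀ = 4.2 × 10^-1 M

[H+] = 10^(-1.66) = 2.19 × 10^-2 M = x
Ka = 10^(−2.92) = 1.20 × 10^-3
Ka = x²/(C₀ − x) ⇒ C₀ = x + x²/Ka
C₀ = 2.19 × 10^-2 + (2.19 × 10^-2)²/(1.20 × 10^-3) = 4.22 × 10^-1 M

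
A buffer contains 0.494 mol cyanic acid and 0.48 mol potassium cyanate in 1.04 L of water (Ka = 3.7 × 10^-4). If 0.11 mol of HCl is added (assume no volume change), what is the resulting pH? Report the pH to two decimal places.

pH = 3.22

Added H+ converts OCN- to HOCN: HOCN → 0.604 mol, OCN- → 0.37 mol.
pKa = −log(3.7 × 10^-4) = 3.432
pH = pKa + log([A⁻]/[HA]) = 3.432 + log(0.37/0.604) = 3.432 -0.213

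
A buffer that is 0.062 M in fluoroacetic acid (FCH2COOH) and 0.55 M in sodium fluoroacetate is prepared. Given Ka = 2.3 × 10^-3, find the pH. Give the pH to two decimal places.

pH = 3.59

pKa = −log(2.3 × 10^-3) = 2.638
Using pH = pKa + log([base]/[acid]) with [base]/[acid] = 0.55/0.062:
pH = 2.638 + (+0.948) = 3.59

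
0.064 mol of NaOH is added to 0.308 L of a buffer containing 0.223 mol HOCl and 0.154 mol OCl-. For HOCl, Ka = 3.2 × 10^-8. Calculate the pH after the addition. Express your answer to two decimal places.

pH = 7.63

OH- converts HOCl to OCl-: HOCl → 0.159 mol, OCl- → 0.218 mol.
pKa = −log(3.2 × 10^-8) = 7.495
pH = pKa + log(n_OCl-/n_HOCl) = 7.495 + log(0.218/0.159) = 7.495 + (+0.137)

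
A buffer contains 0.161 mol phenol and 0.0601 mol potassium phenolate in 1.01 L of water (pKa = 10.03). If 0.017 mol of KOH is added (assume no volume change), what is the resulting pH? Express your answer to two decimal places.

After neutralization: n(C6H5OH) = 0.144 mol, n(C6H5O-) = 0.0771 mol.
pH = pKa + log([A⁻]/[HA]) = 10.03 + log(0.0771/0.144) = 10.03 -0.271

pH = 9.76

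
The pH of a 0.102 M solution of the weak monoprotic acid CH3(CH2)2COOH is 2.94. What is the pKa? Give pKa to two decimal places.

pKa = 4.88

[H+] = 10^(-2.94) = 1.15 × 10^-3 M
At equilibrium [HA] = 0.102 − 1.15 × 10^-3 = 1.01 × 10^-1 M
Ka = [H+][A-]/[HA] = (1.15 × 10^-3)² / 1.01 × 10^-1 = 1.31 × 10^-5
pKa = -log(1.31 × 10^-5) = 4.88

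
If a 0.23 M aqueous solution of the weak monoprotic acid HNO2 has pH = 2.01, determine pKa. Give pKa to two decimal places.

pKa = 3.36

[H+] = 10^(-2.01) = 9.77 × 10^-3 M
At equilibrium [HA] = 0.23 − 9.77 × 10^-3 = 2.20 × 10^-1 M
Ka = [H+][A-]/[HA] = (9.77 × 10^-3)² / 2.20 × 10^-1 = 4.34 × 10^-4
pKa = -log(4.34 × 10^-4) = 3.36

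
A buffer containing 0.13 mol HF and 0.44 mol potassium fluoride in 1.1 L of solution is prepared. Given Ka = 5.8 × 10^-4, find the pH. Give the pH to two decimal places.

pKa = −log(5.8 × 10^-4) = 3.237
Henderson–Hasselbalch: pH = pKa + log([F-]/[HF]) = 3.237 + log(0.44/0.13)
pH = 3.237 + (+0.530) = 3.77

pH = 3.77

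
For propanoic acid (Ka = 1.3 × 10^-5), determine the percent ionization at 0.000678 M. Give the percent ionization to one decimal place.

CH3CH2COOH ⇌ CH3CH2COO- + H+; let x = [H+] at equilibrium.
Solve x² + 1.3e-05x − 8.81e-09 = 0 → x = 8.76 × 10^-5 M
% ionization = x/C₀ × 100% = 8.76 × 10^-5/0.000678 × 100% = 12.9%

12.9%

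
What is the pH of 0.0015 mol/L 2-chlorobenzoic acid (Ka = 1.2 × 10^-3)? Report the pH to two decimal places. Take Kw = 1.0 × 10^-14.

pH = 3.06

ClC6H4COOH ⇌ ClC6H4COO- + H+
From the ICE table, Ka = [H+]²/(0.0015 − [H+]) = 1.2 × 10^-3.
Here C₀/Ka ≈ 1.25, so the small-[H+] approximation fails. Use the quadratic:
[H+] = (−Ka + √(Ka² + 4·Ka·C₀))/2 = 8.70 × 10^-4 M
pH = −log(8.70 × 10^-4) = 3.06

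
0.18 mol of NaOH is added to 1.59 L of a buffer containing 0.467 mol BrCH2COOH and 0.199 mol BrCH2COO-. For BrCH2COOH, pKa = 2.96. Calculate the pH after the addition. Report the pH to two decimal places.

OH- converts BrCH2COOH to BrCH2COO-: BrCH2COOH → 0.287 mol, BrCH2COO- → 0.379 mol.
Henderson–Hasselbalch with mole ratio 0.379/0.287: pH = 2.96 + (+0.121)

pH = 3.08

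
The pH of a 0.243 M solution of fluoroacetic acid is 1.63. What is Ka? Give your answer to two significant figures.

[H+] = 10^(-1.63) = 2.34 × 10^-2 M
At equilibrium [HA] = 0.243 − 2.34 × 10^-2 = 2.20 × 10^-1 M
Ka = [H+][A-]/[HA] = (2.34 × 10^-2)² / 2.20 × 10^-1 = 2.5 × 10^-3

Ka = 2.5 × 10^-3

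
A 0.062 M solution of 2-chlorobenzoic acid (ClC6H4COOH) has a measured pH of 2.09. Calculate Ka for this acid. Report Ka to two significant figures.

Ka = 1.2 × 10^-3

[H+] = 10^(-2.09) = 8.13 × 10^-3 M
At equilibrium [HA] = 0.062 − 8.13 × 10^-3 = 5.39 × 10^-2 M
Ka = [H+][A-]/[HA] = (8.13 × 10^-3)² / 5.39 × 10^-2 = 1.2 × 10^-3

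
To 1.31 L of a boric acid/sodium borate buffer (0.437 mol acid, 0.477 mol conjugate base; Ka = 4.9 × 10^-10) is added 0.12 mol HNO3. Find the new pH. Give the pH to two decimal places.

After neutralization: n(B(OH)3) = 0.557 mol, n(B(OH)4-) = 0.357 mol.
pKa = −log(4.9 × 10^-10) = 9.310
pH = pKa + log([A⁻]/[HA]) = 9.310 + log(0.357/0.557) = 9.310 -0.193

pH = 9.12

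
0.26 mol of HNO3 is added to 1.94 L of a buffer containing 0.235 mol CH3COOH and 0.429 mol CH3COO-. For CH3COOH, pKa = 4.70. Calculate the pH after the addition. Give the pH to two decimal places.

After neutralization: n(CH3COOH) = 0.495 mol, n(CH3COO-) = 0.169 mol.
pH = pKa + log([A⁻]/[HA]) = 4.70 + log(0.169/0.495) = 4.70 -0.467

pH = 4.23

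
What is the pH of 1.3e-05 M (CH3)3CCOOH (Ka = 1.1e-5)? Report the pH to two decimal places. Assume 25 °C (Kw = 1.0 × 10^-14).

(CH3)3CCOOH ⇌ (CH3)3CCOO- + H+
From the ICE table, Ka = x²/(1.3e-05 − x) = 1.1 × 10^-5.
x is not negligible relative to C₀; solve x² + 1.1e-05·x − 1.43e-10 = 0.
x = [−1.1e-05 + √(1.1e-05² + 5.72e-10)]/2 = 7.66 × 10^-6 M
pH = −log[H+] = −log(7.66 × 10^-6) = 5.12

pH = 5.12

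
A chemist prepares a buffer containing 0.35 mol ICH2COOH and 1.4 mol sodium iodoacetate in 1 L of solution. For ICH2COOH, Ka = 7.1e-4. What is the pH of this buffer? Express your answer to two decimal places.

pH = 3.75

pKa = −log(7.1 × 10^-4) = 3.149
Henderson–Hasselbalch: pH = pKa + log([ICH2COO-]/[ICH2COOH]) = 3.149 + log(1.4/0.35)
pH = 3.149 + (+0.602) = 3.75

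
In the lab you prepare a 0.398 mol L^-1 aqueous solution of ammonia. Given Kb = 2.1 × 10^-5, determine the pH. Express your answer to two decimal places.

NH3 + H2O ⇌ NH4+ + OH-
Kb = [OH-]²/(0.398 − [OH-]) = 2.1 × 10^-5
Assume [OH-] ≪ 0.398: [OH-] ≈ √(2.1 × 10^-5 × 0.398) = 2.89 × 10^-3 M
([OH-]/C₀ = 0.73% < 5%, so the approximation holds.)
pOH = −log(2.89 × 10^-3) = 2.54; pH = 14.00 − 2.54 = 11.46

pH = 11.46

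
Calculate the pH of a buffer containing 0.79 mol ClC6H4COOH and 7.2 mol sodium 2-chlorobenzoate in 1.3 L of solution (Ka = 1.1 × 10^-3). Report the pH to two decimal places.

pKa = −log(1.1 × 10^-3) = 2.959
pH = pKa + log([A⁻]/[HA]) = 2.959 + log(7.2/0.79)
pH = 2.959 + (+0.960) = 3.92

pH = 3.92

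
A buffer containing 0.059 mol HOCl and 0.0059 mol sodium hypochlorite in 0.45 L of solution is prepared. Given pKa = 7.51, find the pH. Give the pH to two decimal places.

Henderson–Hasselbalch: pH = pKa + log([OCl-]/[HOCl]) = 7.51 + log(0.0059/0.059)
pH = 7.51 + (-1.000) = 6.51

pH = 6.51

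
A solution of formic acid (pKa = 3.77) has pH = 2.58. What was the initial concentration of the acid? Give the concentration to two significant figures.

C₀ = 4.3 × 10^-2 M

[H+] = 10^(-2.58) = 2.63 × 10^-3 M = x
Ka = 10^(−3.77) = 1.70 × 10^-4
Ka = x²/(C₀ − x) ⇒ C₀ = x + x²/Ka
C₀ = 2.63 × 10^-3 + (2.63 × 10^-3)²/(1.70 × 10^-4) = 4.33 × 10^-2 M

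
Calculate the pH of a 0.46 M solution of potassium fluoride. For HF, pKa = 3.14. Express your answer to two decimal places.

F- is the conjugate base of the weak acid HF.
Ka = 10^(−3.14) = 7.24 × 10^-4
Kb = Kw/Ka = 1.0×10^-14 / 7.24 × 10^-4 = 1.38 × 10^-11
From the ICE table, Kb = x²/(0.46 − x) = 1.38 × 10^-11.
Neglecting x in the denominator: x = √(1.38 × 10^-11 × 0.46) = 2.52 × 10^-6 M
(x/C₀ = 0.00055% < 5%, so the approximation holds.)
pOH = 5.60, so pH = 14.00 − pOH = 8.40

pH = 8.40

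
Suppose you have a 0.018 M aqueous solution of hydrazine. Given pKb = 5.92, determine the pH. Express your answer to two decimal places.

N2H4 + H2O ⇌ N2H5+ + OH-
Kb = 10^(−5.92) = 1.20 × 10^-6
Let x = [OH-] at equilibrium. Kb = x²/(0.018 − x).
Since Kb ≪ C₀, x ≈ √(Kb·C₀) = 1.47 × 10^-4 M.
Check: 0.82% ionized — well under 5%, approximation valid.
pOH = 3.83, so pH = 14.00 − pOH = 10.17

pH = 10.17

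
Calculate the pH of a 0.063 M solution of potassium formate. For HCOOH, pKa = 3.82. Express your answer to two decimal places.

HCOO- is the conjugate base of the weak acid HCOOH.
Ka = 10^(−3.82) = 1.51 × 10^-4
Kb = Kw/Ka = 1.0×10^-14 / 1.51 × 10^-4 = 6.62 × 10^-11
Kb = [OH-]²/(0.063 − [OH-]) = 6.62 × 10^-11
Assume [OH-] ≪ 0.063: [OH-] ≈ √(6.62 × 10^-11 × 0.063) = 2.04 × 10^-6 M
Check: 0.0032% ionized — well under 5%, approximation valid.
pOH = 5.69, so pH = 14.00 − pOH = 8.31

pH = 8.31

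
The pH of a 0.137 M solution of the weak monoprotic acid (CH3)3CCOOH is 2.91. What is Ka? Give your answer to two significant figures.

Ka = 1.1 × 10^-5

[H+] = 10^(-2.91) = 1.23 × 10^-3 M
At equilibrium [HA] = 0.137 − 1.23 × 10^-3 = 1.36 × 10^-1 M
Ka = [H+][A-]/[HA] = (1.23 × 10^-3)² / 1.36 × 10^-1 = 1.1 × 10^-5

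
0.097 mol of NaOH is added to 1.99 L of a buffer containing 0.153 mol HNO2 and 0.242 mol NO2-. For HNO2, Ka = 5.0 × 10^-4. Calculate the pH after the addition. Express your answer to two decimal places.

OH- converts HNO2 to NO2-: HNO2 → 0.056 mol, NO2- → 0.339 mol.
pKa = −log(5.0 × 10^-4) = 3.301
pH = pKa + log([A⁻]/[HA]) = 3.301 + log(0.339/0.056) = 3.301 +0.782

pH = 4.08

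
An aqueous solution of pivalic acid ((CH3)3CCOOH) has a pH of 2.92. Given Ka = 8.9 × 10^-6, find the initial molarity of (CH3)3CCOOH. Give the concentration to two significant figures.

[H+] = 10^(-2.92) = 1.20 × 10^-3 M = x
Ka = x²/(C₀ − x) ⇒ C₀ = x + x²/Ka
C₀ = 1.20 × 10^-3 + (1.20 × 10^-3)²/(8.9 × 10^-6) = 1.63 × 10^-1 M

C₀ = 1.6 × 10^-1 M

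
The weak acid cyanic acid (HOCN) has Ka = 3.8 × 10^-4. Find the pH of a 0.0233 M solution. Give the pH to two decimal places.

HOCN ⇌ OCN- + H+
Ka = [H+]²/(0.0233 − [H+]) = 3.8 × 10^-4
Here C₀/Ka ≈ 61.3, so the small-[H+] approximation fails. Use the quadratic:
[H+] = [−0.00038 + √(0.00038² + 3.54e-05)]/2 = 2.79 × 10^-3 M
pH = −log[H+] = −log(2.79 × 10^-3) = 2.55

pH = 2.55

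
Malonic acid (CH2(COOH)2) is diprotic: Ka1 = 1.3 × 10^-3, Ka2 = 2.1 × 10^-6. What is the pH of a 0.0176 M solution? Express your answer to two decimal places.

Since Ka1 ≫ Ka2, the first ionization dominates [H+].
Ka1 = x²/(0.0176 − x) = 1.3 × 10^-3
Solving the quadratic: x = (−Ka1 + √(Ka1² + 4·Ka1·C₀))/2 = 4.18 × 10^-3 M
pH = −log(4.18 × 10^-3) = 2.38

pH = 2.38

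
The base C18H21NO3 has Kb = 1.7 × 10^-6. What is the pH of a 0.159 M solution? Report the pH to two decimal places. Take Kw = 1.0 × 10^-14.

pH = 10.72

C18H21NO3 + H2O ⇌ C18H22NO3+ + OH-
Kb = x²/(0.159 − x) = 1.7 × 10^-6
Neglecting x in the denominator: x = √(1.7 × 10^-6 × 0.159) = 5.20 × 10^-4 M
Check: 0.33% ionized — well under 5%, approximation valid.
pOH = 3.28, so pH = 14.00 − pOH = 10.72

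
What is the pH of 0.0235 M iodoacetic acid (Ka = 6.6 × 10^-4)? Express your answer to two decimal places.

ICH2COOH ⇌ ICH2COO- + H+
Ka = x²/(0.0235 − x) = 6.6 × 10^-4
Here C₀/Ka ≈ 35.6, so the small-x approximation fails. Use the quadratic:
x = [−0.00066 + √(0.00066² + 6.2e-05)]/2 = 3.62 × 10^-3 M
pH = −log[H+] = −log(3.62 × 10^-3) = 2.44

pH = 2.44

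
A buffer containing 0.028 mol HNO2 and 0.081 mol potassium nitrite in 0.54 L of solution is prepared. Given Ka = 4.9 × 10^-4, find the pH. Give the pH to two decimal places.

pH = 3.77

pKa = −log(4.9 × 10^-4) = 3.310
pH = pKa + log([A⁻]/[HA]) = 3.310 + log(0.081/0.028)
pH = 3.310 + (+0.461) = 3.77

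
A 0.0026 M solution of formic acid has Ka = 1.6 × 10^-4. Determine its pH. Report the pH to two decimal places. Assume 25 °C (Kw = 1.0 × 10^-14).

HCOOH ⇌ HCOO- + H+
Ka = x²/(0.0026 − x) = 1.6 × 10^-4
Here C₀/Ka ≈ 16.2, so the small-x approximation fails. Use the quadratic:
x = [−0.00016 + √(0.00016² + 1.66e-06)]/2 = 5.70 × 10^-4 M
pH = −log(5.70 × 10^-4) = 3.24

pH = 3.24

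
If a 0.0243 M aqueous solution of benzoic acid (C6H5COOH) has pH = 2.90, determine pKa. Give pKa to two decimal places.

[H+] = 10^(-2.90) = 1.26 × 10^-3 M
At equilibrium [HA] = 0.0243 − 1.26 × 10^-3 = 2.30 × 10^-2 M
Ka = [H+][A-]/[HA] = (1.26 × 10^-3)² / 2.30 × 10^-2 = 6.90 × 10^-5
pKa = -log(6.90 × 10^-5) = 4.16

pKa = 4.16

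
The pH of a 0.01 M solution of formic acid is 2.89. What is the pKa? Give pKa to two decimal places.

pKa = 3.72

[H+] = 10^(-2.89) = 1.29 × 10^-3 M
At equilibrium [HA] = 0.01 − 1.29 × 10^-3 = 8.71 × 10^-3 M
Ka = [H+][A-]/[HA] = (1.29 × 10^-3)² / 8.71 × 10^-3 = 1.91 × 10^-4
pKa = -log(1.91 × 10^-4) = 3.72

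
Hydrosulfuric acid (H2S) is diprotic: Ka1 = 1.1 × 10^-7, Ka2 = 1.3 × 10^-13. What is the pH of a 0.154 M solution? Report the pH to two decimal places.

pH = 3.89

Ka1 ≫ Ka2, so treat the first dissociation as the only significant source of H+.
Ka1 = x²/(0.154 − x) = 1.1 × 10^-7
x ≈ √(1.1 × 10^-7 × 0.154) = 1.30 × 10^-4 M
pH = −log(1.30 × 10^-4) = 3.89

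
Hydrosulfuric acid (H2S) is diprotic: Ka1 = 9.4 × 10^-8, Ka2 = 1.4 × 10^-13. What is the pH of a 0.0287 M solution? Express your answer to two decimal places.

pH = 4.28

Ka1 ≫ Ka2, so treat the first dissociation as the only significant source of H+.
Ka1 = x²/(0.0287 − x) = 9.4 × 10^-8
x ≈ √(9.4 × 10^-8 × 0.0287) = 5.19 × 10^-5 M
pH = −log(5.19 × 10^-5) = 4.28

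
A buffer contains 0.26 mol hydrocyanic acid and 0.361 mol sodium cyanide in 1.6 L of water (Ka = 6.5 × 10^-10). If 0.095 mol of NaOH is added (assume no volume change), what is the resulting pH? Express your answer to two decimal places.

pH = 9.63

OH- converts HCN to CN-: HCN → 0.165 mol, CN- → 0.456 mol.
pKa = −log(6.5 × 10^-10) = 9.187
pH = pKa + log(n_CN-/n_HCN) = 9.187 + log(0.456/0.165) = 9.187 + (+0.441)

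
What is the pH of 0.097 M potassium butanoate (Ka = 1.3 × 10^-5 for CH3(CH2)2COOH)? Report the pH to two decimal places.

CH3(CH2)2COO- is the conjugate base of the weak acid CH3(CH2)2COOH.
Kb = Kw/Ka = 1.0×10^-14 / 1.3 × 10^-5 = 7.69 × 10^-10
From the ICE table, Kb = [OH-]²/(0.097 − [OH-]) = 7.69 × 10^-10.
Neglecting [OH-] in the denominator: [OH-] = √(7.69 × 10^-10 × 0.097) = 8.64 × 10^-6 M
Check: 0.0089% ionized — well under 5%, approximation valid.
pOH = −log(8.64 × 10^-6) = 5.06; pH = 14.00 − 5.06 = 8.94

pH = 8.94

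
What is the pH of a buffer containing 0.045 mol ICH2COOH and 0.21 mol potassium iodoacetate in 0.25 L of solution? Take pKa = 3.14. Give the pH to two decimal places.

Using pH = pKa + log([base]/[acid]) with [base]/[acid] = 0.21/0.045:
pH = 3.14 + (+0.669) = 3.81

pH = 3.81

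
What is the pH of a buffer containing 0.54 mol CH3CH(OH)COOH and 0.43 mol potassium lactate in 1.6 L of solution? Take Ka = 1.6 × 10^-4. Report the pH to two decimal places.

pKa = −log(1.6 × 10^-4) = 3.796
pH = pKa + log([A⁻]/[HA]) = 3.796 + log(0.43/0.54)
pH = 3.796 + (-0.099) = 3.70

pH = 3.70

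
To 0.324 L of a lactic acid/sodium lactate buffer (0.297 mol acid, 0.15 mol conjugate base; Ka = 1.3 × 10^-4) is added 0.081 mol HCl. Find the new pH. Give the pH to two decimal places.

pH = 3.15

Added H+ converts CH3CH(OH)COO- to CH3CH(OH)COOH: CH3CH(OH)COOH → 0.378 mol, CH3CH(OH)COO- → 0.069 mol.
pKa = −log(1.3 × 10^-4) = 3.886
Henderson–Hasselbalch with mole ratio 0.069/0.378: pH = 3.886 + (-0.739)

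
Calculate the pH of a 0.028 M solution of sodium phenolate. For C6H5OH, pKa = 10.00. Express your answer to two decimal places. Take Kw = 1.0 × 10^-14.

C6H5O- is the conjugate base of the weak acid C6H5OH.
Ka = 10^(−10.00) = 1.00 × 10^-10
Kb = Kw/Ka = 1.0×10^-14 / 1.00 × 10^-10 = 1.00 × 10^-4
Kb = x²/(0.028 − x) = 1.00 × 10^-4
x is not negligible relative to C₀; solve x² + 0.0001·x − 2.8e-06 = 0.
x = [−0.0001 + √(0.0001² + 1.12e-05)]/2 = 1.62 × 10^-3 M
pOH = −log(1.62 × 10^-3) = 2.79; pH = 14.00 − 2.79 = 11.21

pH = 11.21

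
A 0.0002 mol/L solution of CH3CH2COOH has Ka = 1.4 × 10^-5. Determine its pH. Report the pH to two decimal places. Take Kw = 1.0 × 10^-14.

pH = 4.33

CH3CH2COOH ⇌ CH3CH2COO- + H+
Let x = [H+] at equilibrium. Ka = x²/(0.0002 − x).
Here C₀/Ka ≈ 14.3, so the small-x approximation fails. Use the quadratic:
x = [−1.4e-05 + √(1.4e-05² + 1.12e-08)]/2 = 4.64 × 10^-5 M
pH = −log(4.64 × 10^-5) = 4.33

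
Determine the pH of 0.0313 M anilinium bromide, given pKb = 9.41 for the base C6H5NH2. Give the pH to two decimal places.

C6H5NH3+ is the conjugate acid of the weak base C6H5NH2.
Kb = 10^(−9.41) = 3.89 × 10^-10
Ka = Kw/Kb = 1.0×10^-14 / 3.89 × 10^-10 = 2.57 × 10^-5
Ka = [H+]²/(0.0313 − [H+]) = 2.57 × 10^-5
Neglecting [H+] in the denominator: [H+] = √(2.57 × 10^-5 × 0.0313) = 8.97 × 10^-4 M
pH = −log(8.97 × 10^-4) = 3.05

pH = 3.05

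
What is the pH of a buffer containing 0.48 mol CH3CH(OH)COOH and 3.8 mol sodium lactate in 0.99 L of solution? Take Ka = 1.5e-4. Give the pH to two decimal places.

pKa = −log(1.5 × 10^-4) = 3.824
Henderson–Hasselbalch: pH = pKa + log([CH3CH(OH)COO-]/[CH3CH(OH)COOH]) = 3.824 + log(3.8/0.48)
pH = 3.824 + (+0.899) = 4.72

pH = 4.72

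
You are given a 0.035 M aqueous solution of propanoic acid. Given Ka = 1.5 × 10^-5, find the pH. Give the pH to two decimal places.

pH = 3.14

CH3CH2COOH ⇌ CH3CH2COO- + H+
Let x = [H+] at equilibrium. Ka = x²/(0.035 − x).
Neglecting x in the denominator: x = √(1.5 × 10^-5 × 0.035) = 7.25 × 10^-4 M
pH = −log[H+] = −log(7.25 × 10^-4) = 3.14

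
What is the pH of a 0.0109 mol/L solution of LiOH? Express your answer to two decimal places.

pH = 12.04

LiOH is a strong base; [OH-] = 0.0109 M.
pOH = -log(0.0109) = 1.96
pH = 14.00 - 1.96 = 12.04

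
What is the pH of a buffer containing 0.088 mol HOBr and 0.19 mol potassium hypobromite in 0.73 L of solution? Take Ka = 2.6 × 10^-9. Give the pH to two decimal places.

pKa = −log(2.6 × 10^-9) = 8.585
Using pH = pKa + log([base]/[acid]) with [base]/[acid] = 0.19/0.088:
pH = 8.585 + (+0.334) = 8.92

pH = 8.92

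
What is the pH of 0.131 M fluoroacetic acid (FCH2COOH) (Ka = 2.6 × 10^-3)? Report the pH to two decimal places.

pH = 1.76

FCH2COOH ⇌ FCH2COO- + H+
From the ICE table, Ka = x²/(0.131 − x) = 2.6 × 10^-3.
Here C₀/Ka ≈ 50.4, so the small-x approximation fails. Use the quadratic:
x = [−0.0026 + √(0.0026² + 0.00136)]/2 = 1.72 × 10^-2 M
pH = −log[H+] = −log(1.72 × 10^-2) = 1.76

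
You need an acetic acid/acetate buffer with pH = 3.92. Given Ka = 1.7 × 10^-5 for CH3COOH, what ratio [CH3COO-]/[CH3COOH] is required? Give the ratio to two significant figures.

ratio = 0.14

pKa = -log(1.7 × 10^-5) = 4.770
pH = pKa + log(r) ⇒ log(r) = 3.92 − 4.770 = -0.850
r = [CH3COO-]/[CH3COOH] = 10^(-0.850) = 0.141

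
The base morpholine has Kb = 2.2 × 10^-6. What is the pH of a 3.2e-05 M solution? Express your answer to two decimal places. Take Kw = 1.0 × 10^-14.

C4H8ONH + H2O ⇌ C4H8ONH2+ + OH-
Let x = [OH-] at equilibrium. Kb = x²/(3.2e-05 − x).
The 5% rule fails; solving x² + Kb·x − Kb·C₀ = 0 exactly:
x = [−2.2e-06 + √(2.2e-06² + 2.82e-10)]/2 = 7.36 × 10^-6 M
pOH = 5.13, so pH = 14.00 − pOH = 8.87

pH = 8.87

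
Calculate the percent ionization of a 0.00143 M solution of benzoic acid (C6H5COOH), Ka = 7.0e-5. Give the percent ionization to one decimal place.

19.8%

C6H5COOH ⇌ C6H5COO- + H+; let x = [H+] at equilibrium.
Ka = x²/(C₀ − x); solving the quadratic gives x = 2.83 × 10^-4 M.
Fraction ionized = 2.83 × 10^-4 / 0.00143 = 0.1979 → 19.8%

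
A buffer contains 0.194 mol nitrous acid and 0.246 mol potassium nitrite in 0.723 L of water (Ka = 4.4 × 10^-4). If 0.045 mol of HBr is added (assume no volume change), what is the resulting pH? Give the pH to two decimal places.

Added H+ converts NO2- to HNO2: HNO2 → 0.239 mol, NO2- → 0.201 mol.
pKa = −log(4.4 × 10^-4) = 3.357
pH = pKa + log(n_NO2-/n_HNO2) = 3.357 + log(0.201/0.239) = 3.357 + (-0.075)

pH = 3.28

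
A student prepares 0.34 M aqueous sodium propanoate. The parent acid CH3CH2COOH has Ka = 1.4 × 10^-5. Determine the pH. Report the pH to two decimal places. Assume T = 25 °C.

pH = 9.19

CH3CH2COO- is the conjugate base of the weak acid CH3CH2COOH.
Kb = Kw/Ka = 1.0×10^-14 / 1.4 × 10^-5 = 7.14 × 10^-10
Kb = x²/(0.34 − x) = 7.14 × 10^-10
Assume x ≪ 0.34: x ≈ √(7.14 × 10^-10 × 0.34) = 1.56 × 10^-5 M
Check: 0.0046% ionized — well under 5%, approximation valid.
pOH = 4.81, so pH = 14.00 − pOH = 9.19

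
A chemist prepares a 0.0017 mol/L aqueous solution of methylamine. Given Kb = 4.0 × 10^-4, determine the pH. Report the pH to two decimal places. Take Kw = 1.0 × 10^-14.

pH = 10.81

CH3NH2 + H2O ⇌ CH3NH3+ + OH-
Kb = [OH-]²/(0.0017 − [OH-]) = 4.0 × 10^-4
Here C₀/Kb ≈ 4.25, so the small-[OH-] approximation fails. Use the quadratic:
[OH-] = [−0.0004 + √(0.0004² + 2.72e-06)]/2 = 6.49 × 10^-4 M
pOH = −log(6.49 × 10^-4) = 3.19; pH = 14.00 − 3.19 = 10.81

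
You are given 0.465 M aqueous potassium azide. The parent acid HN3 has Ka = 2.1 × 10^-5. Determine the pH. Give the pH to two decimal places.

pH = 9.17

N3- is the conjugate base of the weak acid HN3.
Kb = Kw/Ka = 1.0×10^-14 / 2.1 × 10^-5 = 4.76 × 10^-10
Kb = [OH-]²/(0.465 − [OH-]) = 4.76 × 10^-10
Assume [OH-] ≪ 0.465: [OH-] ≈ √(4.76 × 10^-10 × 0.465) = 1.49 × 10^-5 M
([OH-]/C₀ = 0.0032% < 5%, so the approximation holds.)
pOH = 4.83, so pH = 14.00 − pOH = 9.17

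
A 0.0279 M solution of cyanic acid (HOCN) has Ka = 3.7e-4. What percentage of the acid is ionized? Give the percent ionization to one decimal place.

HOCN ⇌ OCN- + H+; let x = [H+] at equilibrium.
Ka = x²/(C₀ − x); solving the quadratic gives x = 3.03 × 10^-3 M.
Fraction ionized = 3.03 × 10^-3 / 0.0279 = 0.1086 → 10.9%

10.9%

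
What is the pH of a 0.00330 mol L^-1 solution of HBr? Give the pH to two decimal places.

pH = 2.48

HBr is a strong acid and dissociates completely, so [H+] = 0.00330 M.
pH = -log(0.0033) = 2.48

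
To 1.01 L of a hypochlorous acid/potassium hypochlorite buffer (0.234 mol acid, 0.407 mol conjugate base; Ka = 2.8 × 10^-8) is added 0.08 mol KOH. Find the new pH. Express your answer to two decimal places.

pH = 8.05

OH- converts HOCl to OCl-: HOCl → 0.154 mol, OCl- → 0.487 mol.
pKa = −log(2.8 × 10^-8) = 7.553
Henderson–Hasselbalch with mole ratio 0.487/0.154: pH = 7.553 + (+0.500)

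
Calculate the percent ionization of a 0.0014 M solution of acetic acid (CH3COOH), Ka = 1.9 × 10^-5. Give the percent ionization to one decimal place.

CH3COOH ⇌ CH3COO- + H+; let x = [H+] at equilibrium.
Solve x² + 1.9e-05x − 2.66e-08 = 0 → x = 1.54 × 10^-4 M
Fraction ionized = 1.54 × 10^-4 / 0.0014 = 0.1100 → 11.0%

11.0%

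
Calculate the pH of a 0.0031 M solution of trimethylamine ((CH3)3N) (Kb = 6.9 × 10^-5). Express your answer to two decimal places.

(CH3)3N + H2O ⇌ (CH3)3NH+ + OH-
Kb = [OH-]²/(0.0031 − [OH-]) = 6.9 × 10^-5
Here C₀/Kb ≈ 44.9, so the small-[OH-] approximation fails. Use the quadratic:
[OH-] = [−6.9e-05 + √(6.9e-05² + 8.56e-07)]/2 = 4.29 × 10^-4 M
pOH = −log(4.29 × 10^-4) = 3.37; pH = 14.00 − 3.37 = 10.63

pH = 10.63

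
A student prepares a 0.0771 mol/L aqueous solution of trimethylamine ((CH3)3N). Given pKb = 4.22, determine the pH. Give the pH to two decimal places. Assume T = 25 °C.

pH = 11.33

(CH3)3N + H2O ⇌ (CH3)3NH+ + OH-
Kb = 10^(−4.22) = 6.03 × 10^-5
Let x = [OH-] at equilibrium. Kb = x²/(0.0771 − x).
Neglecting x in the denominator: x = √(6.03 × 10^-5 × 0.0771) = 2.16 × 10^-3 M
(x/C₀ = 2.8% < 5%, so the approximation holds.)
pOH = −log(2.16 × 10^-3) = 2.67; pH = 14.00 − 2.67 = 11.33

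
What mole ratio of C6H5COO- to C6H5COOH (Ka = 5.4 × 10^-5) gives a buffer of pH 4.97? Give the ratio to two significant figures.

pKa = -log(5.4 × 10^-5) = 4.268
pH = pKa + log(r) ⇒ log(r) = 4.97 − 4.268 = +0.702
r = [C6H5COO-]/[C6H5COOH] = 10^(+0.702) = 5.04

ratio = 5.0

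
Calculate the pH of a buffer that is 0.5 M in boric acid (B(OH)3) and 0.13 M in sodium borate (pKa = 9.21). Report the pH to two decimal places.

pH = 8.62

Henderson–Hasselbalch: pH = pKa + log([B(OH)4-]/[B(OH)3]) = 9.21 + log(0.13/0.5)
pH = 9.21 + (-0.585) = 8.62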